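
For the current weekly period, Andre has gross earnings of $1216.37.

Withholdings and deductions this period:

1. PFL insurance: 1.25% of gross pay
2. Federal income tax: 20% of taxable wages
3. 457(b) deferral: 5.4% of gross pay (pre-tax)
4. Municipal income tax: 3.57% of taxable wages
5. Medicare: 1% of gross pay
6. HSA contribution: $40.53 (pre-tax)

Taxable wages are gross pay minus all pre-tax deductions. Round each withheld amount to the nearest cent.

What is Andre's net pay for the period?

457(b) deferral: $1216.37 × 0.054 = $65.68
HSA contribution: $40.53
Pre-tax total = $65.68 + $40.53 = $106.21
Taxable wages = $1216.37 − $106.21 = $1110.16
Municipal income tax: $1110.16 × 0.0357 = $39.63
Federal income tax: $1110.16 × 0.2 = $222.03
Medicare: $1216.37 × 0.01 = $12.16
PFL insurance: $1216.37 × 0.0125 = $15.20
Total deductions = $65.68 + $40.53 + $39.63 + $222.03 + $12.16 + $15.20 = $395.23
Net pay = $1216.37 − $395.23 = $821.14

$821.14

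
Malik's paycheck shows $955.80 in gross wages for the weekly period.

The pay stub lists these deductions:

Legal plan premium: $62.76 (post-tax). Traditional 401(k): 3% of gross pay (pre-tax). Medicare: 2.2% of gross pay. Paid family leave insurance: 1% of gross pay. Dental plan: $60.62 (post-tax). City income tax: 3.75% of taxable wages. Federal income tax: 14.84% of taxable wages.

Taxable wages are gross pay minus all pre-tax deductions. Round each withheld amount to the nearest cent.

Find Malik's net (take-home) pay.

$600.80

Traditional 401(k): $955.80 × 0.03 = $28.67
Taxable wages = $955.80 − $28.67 = $927.13
Federal income tax: $927.13 × 0.1484 = $137.59
City income tax: $927.13 × 0.0375 = $34.77
Medicare: $955.80 × 0.022 = $21.03
Paid family leave insurance: $955.80 × 0.01 = $9.56
Dental plan: $60.62
Legal plan premium: $62.76
Total deductions = $28.67 + $137.59 + $34.77 + $21.03 + $9.56 + $60.62 + $62.76 = $355.00
Net pay = $955.80 − $355.00 = $600.80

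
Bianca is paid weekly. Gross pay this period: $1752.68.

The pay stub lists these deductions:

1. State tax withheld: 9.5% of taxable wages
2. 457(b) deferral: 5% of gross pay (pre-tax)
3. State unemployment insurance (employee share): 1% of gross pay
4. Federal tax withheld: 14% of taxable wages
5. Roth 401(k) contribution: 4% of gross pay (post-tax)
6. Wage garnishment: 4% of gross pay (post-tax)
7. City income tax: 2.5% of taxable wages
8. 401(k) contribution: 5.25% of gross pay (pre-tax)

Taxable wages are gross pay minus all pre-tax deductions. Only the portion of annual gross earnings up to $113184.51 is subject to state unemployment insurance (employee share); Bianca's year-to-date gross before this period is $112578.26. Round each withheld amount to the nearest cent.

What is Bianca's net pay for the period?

457(b) deferral: $1752.68 × 0.05 = $87.63
401(k) contribution: $1752.68 × 0.0525 = $92.02
Pre-tax total = $87.63 + $92.02 = $179.65
Taxable wages = $1752.68 − $179.65 = $1573.03
Federal tax withheld: $1573.03 × 0.14 = $220.22
City income tax: $1573.03 × 0.025 = $39.33
State tax withheld: $1573.03 × 0.095 = $149.44
State unemployment insurance (employee share): only $113184.51 − $112578.26 = $606.25 of this check is subject → $606.25 × 0.01 = $6.06
Roth 401(k) contribution: $1752.68 × 0.04 = $70.11
Wage garnishment: $1752.68 × 0.04 = $70.11
Total deductions = $87.63 + $92.02 + $220.22 + $39.33 + $149.44 + $6.06 + $70.11 + $70.11 = $734.92
Net pay = $1752.68 − $734.92 = $1017.76

$1017.76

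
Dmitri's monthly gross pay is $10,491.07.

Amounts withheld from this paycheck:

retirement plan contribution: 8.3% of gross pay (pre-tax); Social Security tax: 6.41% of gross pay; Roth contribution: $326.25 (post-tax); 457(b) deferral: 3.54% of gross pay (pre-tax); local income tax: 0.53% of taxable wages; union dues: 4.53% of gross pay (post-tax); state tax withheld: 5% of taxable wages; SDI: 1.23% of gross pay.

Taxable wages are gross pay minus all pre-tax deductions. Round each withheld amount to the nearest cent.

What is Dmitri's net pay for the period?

457(b) deferral: $10,491.07 × 0.0354 = $371.38
Retirement plan contribution: $10,491.07 × 0.083 = $870.76
Pre-tax total = $371.38 + $870.76 = $1,242.14
Taxable wages = $10,491.07 − $1,242.14 = $9,248.93
Local income tax: $9,248.93 × 0.0053 = $49.02
State tax withheld: $9,248.93 × 0.05 = $462.45
SDI: $10,491.07 × 0.0123 = $129.04
Social Security tax: $10,491.07 × 0.0641 = $672.48
Union dues: $10,491.07 × 0.0453 = $475.25
Roth contribution: $326.25
Total deductions = $371.38 + $870.76 + $49.02 + $462.45 + $129.04 + $672.48 + $475.25 + $326.25 = $3,356.63
Net pay = $10,491.07 − $3,356.63 = $7,134.44

$7,134.44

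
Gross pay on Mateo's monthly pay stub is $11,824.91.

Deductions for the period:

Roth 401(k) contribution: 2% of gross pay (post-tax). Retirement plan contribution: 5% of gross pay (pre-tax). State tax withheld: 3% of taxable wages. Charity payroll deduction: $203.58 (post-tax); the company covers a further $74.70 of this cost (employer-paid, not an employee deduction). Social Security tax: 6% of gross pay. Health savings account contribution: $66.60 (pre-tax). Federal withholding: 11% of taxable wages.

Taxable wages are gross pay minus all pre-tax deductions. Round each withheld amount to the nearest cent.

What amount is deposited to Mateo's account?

Retirement plan contribution: $11,824.91 × 0.05 = $591.25
Health savings account contribution: $66.60
Pre-tax total = $591.25 + $66.60 = $657.85
Taxable wages = $11,824.91 − $657.85 = $11,167.06
State tax withheld: $11,167.06 × 0.03 = $335.01
Federal withholding: $11,167.06 × 0.11 = $1,228.38
Social Security tax: $11,824.91 × 0.06 = $709.49
Charity payroll deduction: $203.58
Roth 401(k) contribution: $11,824.91 × 0.02 = $236.50
(Employer's $74.70 toward charity payroll deduction is not withheld from the employee.)
Total deductions = $591.25 + $66.60 + $335.01 + $1,228.38 + $709.49 + $203.58 + $236.50 = $3,370.81
Net pay = $11,824.91 − $3,370.81 = $8,454.10

$8,454.10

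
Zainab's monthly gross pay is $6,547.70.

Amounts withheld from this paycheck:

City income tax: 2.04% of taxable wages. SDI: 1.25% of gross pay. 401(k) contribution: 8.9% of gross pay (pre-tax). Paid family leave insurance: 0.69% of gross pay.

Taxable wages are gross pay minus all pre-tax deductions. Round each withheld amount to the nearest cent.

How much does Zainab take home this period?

$5,716.24

401(k) contribution: $6,547.70 × 0.089 = $582.75
Taxable wages = $6,547.70 − $582.75 = $5,964.95
City income tax: $5,964.95 × 0.0204 = $121.68
Paid family leave insurance: $6,547.70 × 0.0069 = $45.18
SDI: $6,547.70 × 0.0125 = $81.85
Total deductions = $582.75 + $121.68 + $45.18 + $81.85 = $831.46
Net pay = $6,547.70 − $831.46 = $5,716.24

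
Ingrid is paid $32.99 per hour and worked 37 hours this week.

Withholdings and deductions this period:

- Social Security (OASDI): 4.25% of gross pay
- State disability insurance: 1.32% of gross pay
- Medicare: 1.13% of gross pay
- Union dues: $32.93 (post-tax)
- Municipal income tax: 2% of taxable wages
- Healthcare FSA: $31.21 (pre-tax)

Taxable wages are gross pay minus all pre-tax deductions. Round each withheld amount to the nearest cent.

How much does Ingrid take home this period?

$1,050.92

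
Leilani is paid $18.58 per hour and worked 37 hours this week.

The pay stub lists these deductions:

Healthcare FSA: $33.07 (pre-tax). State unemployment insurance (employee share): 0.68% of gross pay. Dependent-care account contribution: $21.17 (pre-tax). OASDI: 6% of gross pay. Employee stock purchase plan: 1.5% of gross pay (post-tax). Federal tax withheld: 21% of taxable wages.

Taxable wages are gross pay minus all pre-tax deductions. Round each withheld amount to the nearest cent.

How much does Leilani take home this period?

$444.01

Gross pay: 37 × $18.58 = $687.46
Dependent-care account contribution: $21.17
Healthcare FSA: $33.07
Pre-tax total = $21.17 + $33.07 = $54.24
Taxable wages = $687.46 − $54.24 = $633.22
Federal tax withheld: $633.22 × 0.21 = $132.98
OASDI: $687.46 × 0.06 = $41.25
State unemployment insurance (employee share): $687.46 × 0.0068 = $4.67
Employee stock purchase plan: $687.46 × 0.015 = $10.31
Total deductions = $21.17 + $33.07 + $132.98 + $41.25 + $4.67 + $10.31 = $243.45
Net pay = $687.46 − $243.45 = $444.01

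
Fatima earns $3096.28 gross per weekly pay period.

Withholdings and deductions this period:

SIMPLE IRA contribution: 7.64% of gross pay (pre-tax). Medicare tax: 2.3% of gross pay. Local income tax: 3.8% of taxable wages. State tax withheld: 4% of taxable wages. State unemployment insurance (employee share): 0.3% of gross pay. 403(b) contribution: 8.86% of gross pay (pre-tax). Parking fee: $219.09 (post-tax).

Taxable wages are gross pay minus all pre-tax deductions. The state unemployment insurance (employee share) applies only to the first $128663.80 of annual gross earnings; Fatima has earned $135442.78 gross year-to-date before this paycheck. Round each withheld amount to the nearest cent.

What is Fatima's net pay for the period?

$2093.43

SIMPLE IRA contribution: $3096.28 × 0.0764 = $236.56
403(b) contribution: $3096.28 × 0.0886 = $274.33
Pre-tax total = $236.56 + $274.33 = $510.89
Taxable wages = $3096.28 − $510.89 = $2585.39
State tax withheld: $2585.39 × 0.04 = $103.42
Local income tax: $2585.39 × 0.038 = $98.24
State unemployment insurance (employee share): annual cap $128663.80 already reached (YTD $135442.78), so $0.00
Medicare tax: $3096.28 × 0.023 = $71.21
Parking fee: $219.09
Total deductions = $236.56 + $274.33 + $103.42 + $98.24 + $0.00 + $71.21 + $219.09 = $1002.85
Net pay = $3096.28 − $1002.85 = $2093.43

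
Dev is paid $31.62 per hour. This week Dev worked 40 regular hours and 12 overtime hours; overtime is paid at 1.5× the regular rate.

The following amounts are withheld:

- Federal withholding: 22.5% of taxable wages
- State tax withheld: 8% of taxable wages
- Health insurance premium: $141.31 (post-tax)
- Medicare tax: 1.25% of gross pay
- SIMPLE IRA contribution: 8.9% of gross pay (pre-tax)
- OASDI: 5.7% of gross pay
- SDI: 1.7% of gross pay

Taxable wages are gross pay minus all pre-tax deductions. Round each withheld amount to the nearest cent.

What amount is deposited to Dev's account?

Regular pay: 40 × $31.62 = $1,264.80
Overtime pay: 12 × $31.62 × 1.5 = $569.16
Gross pay = $1,264.80 + $569.16 = $1,833.96
SIMPLE IRA contribution: $1,833.96 × 0.089 = $163.22
Taxable wages = $1,833.96 − $163.22 = $1,670.74
State tax withheld: $1,670.74 × 0.08 = $133.66
Federal withholding: $1,670.74 × 0.225 = $375.92
Medicare tax: $1,833.96 × 0.0125 = $22.92
SDI: $1,833.96 × 0.017 = $31.18
OASDI: $1,833.96 × 0.057 = $104.54
Health insurance premium: $141.31
Total deductions = $163.22 + $133.66 + $375.92 + $22.92 + $31.18 + $104.54 + $141.31 = $972.75
Net pay = $1,833.96 − $972.75 = $861.21

$861.21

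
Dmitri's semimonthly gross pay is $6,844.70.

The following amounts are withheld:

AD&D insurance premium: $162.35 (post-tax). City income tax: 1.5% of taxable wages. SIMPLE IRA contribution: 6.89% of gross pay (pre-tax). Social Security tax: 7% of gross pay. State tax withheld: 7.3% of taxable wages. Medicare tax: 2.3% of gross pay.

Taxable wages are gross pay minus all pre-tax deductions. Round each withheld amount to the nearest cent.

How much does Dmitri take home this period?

$5,013.35

SIMPLE IRA contribution: $6,844.70 × 0.0689 = $471.60
Taxable wages = $6,844.70 − $471.60 = $6,373.10
City income tax: $6,373.10 × 0.015 = $95.60
State tax withheld: $6,373.10 × 0.073 = $465.24
Medicare tax: $6,844.70 × 0.023 = $157.43
Social Security tax: $6,844.70 × 0.07 = $479.13
AD&D insurance premium: $162.35
Total deductions = $471.60 + $95.60 + $465.24 + $157.43 + $479.13 + $162.35 = $1,831.35
Net pay = $6,844.70 − $1,831.35 = $5,013.35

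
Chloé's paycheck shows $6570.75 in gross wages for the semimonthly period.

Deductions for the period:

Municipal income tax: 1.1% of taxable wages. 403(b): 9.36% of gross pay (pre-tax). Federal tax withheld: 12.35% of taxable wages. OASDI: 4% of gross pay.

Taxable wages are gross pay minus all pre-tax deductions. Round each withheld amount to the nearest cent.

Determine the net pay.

403(b): $6570.75 × 0.0936 = $615.02
Taxable wages = $6570.75 − $615.02 = $5955.73
Municipal income tax: $5955.73 × 0.011 = $65.51
Federal tax withheld: $5955.73 × 0.1235 = $735.53
OASDI: $6570.75 × 0.04 = $262.83
Total deductions = $615.02 + $65.51 + $735.53 + $262.83 = $1678.89
Net pay = $6570.75 − $1678.89 = $4891.86

$4891.86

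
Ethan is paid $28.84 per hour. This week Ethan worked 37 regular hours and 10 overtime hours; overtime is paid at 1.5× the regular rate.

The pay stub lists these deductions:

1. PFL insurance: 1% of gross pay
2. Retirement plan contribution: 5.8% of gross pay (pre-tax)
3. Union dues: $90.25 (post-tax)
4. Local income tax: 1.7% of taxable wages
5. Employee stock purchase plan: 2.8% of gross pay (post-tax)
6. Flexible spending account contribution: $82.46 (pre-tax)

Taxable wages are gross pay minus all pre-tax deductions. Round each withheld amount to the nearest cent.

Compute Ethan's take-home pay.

Regular pay: 37 × $28.84 = $1,067.08
Overtime pay: 10 × $28.84 × 1.5 = $432.60
Gross pay = $1,067.08 + $432.60 = $1,499.68
Flexible spending account contribution: $82.46
Retirement plan contribution: $1,499.68 × 0.058 = $86.98
Pre-tax total = $82.46 + $86.98 = $169.44
Taxable wages = $1,499.68 − $169.44 = $1,330.24
Local income tax: $1,330.24 × 0.017 = $22.61
PFL insurance: $1,499.68 × 0.01 = $15.00
Union dues: $90.25
Employee stock purchase plan: $1,499.68 × 0.028 = $41.99
Total deductions = $82.46 + $86.98 + $22.61 + $15.00 + $90.25 + $41.99 = $339.29
Net pay = $1,499.68 − $339.29 = $1,160.39

$1,160.39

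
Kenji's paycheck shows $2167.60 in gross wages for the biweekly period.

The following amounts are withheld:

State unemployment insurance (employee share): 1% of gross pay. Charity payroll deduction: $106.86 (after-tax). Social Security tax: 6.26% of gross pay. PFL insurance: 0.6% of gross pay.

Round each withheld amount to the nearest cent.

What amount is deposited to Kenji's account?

$1890.36

Social Security tax: $2167.60 × 0.0626 = $135.69
PFL insurance: $2167.60 × 0.006 = $13.01
State unemployment insurance (employee share): $2167.60 × 0.01 = $21.68
Charity payroll deduction: $106.86
Total deductions = $135.69 + $13.01 + $21.68 + $106.86 = $277.24
Net pay = $2167.60 − $277.24 = $1890.36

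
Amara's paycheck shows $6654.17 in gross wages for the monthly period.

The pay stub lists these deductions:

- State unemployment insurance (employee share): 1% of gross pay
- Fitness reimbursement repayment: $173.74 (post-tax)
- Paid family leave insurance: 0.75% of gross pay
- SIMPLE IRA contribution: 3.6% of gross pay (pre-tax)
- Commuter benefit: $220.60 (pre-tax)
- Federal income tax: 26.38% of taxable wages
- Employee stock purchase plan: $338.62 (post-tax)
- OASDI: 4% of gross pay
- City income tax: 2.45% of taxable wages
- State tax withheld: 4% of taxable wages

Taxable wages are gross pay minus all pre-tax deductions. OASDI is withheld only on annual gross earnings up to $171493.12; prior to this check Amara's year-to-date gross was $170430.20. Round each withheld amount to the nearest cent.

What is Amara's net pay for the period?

SIMPLE IRA contribution: $6654.17 × 0.036 = $239.55
Commuter benefit: $220.60
Pre-tax total = $239.55 + $220.60 = $460.15
Taxable wages = $6654.17 − $460.15 = $6194.02
State tax withheld: $6194.02 × 0.04 = $247.76
Federal income tax: $6194.02 × 0.2638 = $1633.98
City income tax: $6194.02 × 0.0245 = $151.75
Paid family leave insurance: $6654.17 × 0.0075 = $49.91
State unemployment insurance (employee share): $6654.17 × 0.01 = $66.54
OASDI: only $171493.12 − $170430.20 = $1062.92 of this check is subject → $1062.92 × 0.04 = $42.52
Fitness reimbursement repayment: $173.74
Employee stock purchase plan: $338.62
Total deductions = $239.55 + $220.60 + $247.76 + $1633.98 + $151.75 + $49.91 + $66.54 + $42.52 + $173.74 + $338.62 = $3164.97
Net pay = $6654.17 − $3164.97 = $3489.20

$3489.20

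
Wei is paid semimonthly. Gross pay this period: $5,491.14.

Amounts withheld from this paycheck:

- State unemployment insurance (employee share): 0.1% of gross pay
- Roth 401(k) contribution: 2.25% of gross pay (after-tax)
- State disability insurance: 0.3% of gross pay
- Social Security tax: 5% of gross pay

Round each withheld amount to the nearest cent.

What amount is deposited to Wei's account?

State unemployment insurance (employee share): $5,491.14 × 0.001 = $5.49
Social Security tax: $5,491.14 × 0.05 = $274.56
State disability insurance: $5,491.14 × 0.003 = $16.47
Roth 401(k) contribution: $5,491.14 × 0.0225 = $123.55
Total deductions = $5.49 + $274.56 + $16.47 + $123.55 = $420.07
Net pay = $5,491.14 − $420.07 = $5,071.07

$5,071.07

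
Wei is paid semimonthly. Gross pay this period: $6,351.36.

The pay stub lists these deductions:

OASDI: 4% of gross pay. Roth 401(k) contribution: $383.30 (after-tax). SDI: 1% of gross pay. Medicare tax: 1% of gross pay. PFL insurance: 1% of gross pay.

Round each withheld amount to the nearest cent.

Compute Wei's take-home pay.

Medicare tax: $6,351.36 × 0.01 = $63.51
OASDI: $6,351.36 × 0.04 = $254.05
SDI: $6,351.36 × 0.01 = $63.51
PFL insurance: $6,351.36 × 0.01 = $63.51
Roth 401(k) contribution: $383.30
Total deductions = $63.51 + $254.05 + $63.51 + $63.51 + $383.30 = $827.88
Net pay = $6,351.36 − $827.88 = $5,523.48

$5,523.48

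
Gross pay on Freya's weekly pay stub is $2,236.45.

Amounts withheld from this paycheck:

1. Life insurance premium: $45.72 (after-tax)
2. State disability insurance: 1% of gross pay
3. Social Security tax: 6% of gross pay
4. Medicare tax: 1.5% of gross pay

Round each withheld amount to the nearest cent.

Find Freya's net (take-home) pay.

$2,000.63

State disability insurance: $2,236.45 × 0.01 = $22.36
Medicare tax: $2,236.45 × 0.015 = $33.55
Social Security tax: $2,236.45 × 0.06 = $134.19
Life insurance premium: $45.72
Total deductions = $22.36 + $33.55 + $134.19 + $45.72 = $235.82
Net pay = $2,236.45 − $235.82 = $2,000.63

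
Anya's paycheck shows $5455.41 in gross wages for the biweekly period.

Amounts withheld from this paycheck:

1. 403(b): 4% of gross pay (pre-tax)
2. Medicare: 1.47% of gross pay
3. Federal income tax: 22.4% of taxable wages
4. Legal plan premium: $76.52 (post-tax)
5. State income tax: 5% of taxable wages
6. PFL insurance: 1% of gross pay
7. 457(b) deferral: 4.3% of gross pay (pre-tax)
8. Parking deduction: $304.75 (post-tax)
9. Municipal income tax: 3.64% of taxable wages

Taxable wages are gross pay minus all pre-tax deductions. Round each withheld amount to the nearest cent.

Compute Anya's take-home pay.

$2933.79

457(b) deferral: $5455.41 × 0.043 = $234.58
403(b): $5455.41 × 0.04 = $218.22
Pre-tax total = $234.58 + $218.22 = $452.80
Taxable wages = $5455.41 − $452.80 = $5002.61
Federal income tax: $5002.61 × 0.224 = $1120.58
Municipal income tax: $5002.61 × 0.0364 = $182.10
State income tax: $5002.61 × 0.05 = $250.13
PFL insurance: $5455.41 × 0.01 = $54.55
Medicare: $5455.41 × 0.0147 = $80.19
Legal plan premium: $76.52
Parking deduction: $304.75
Total deductions = $234.58 + $218.22 + $1120.58 + $182.10 + $250.13 + $54.55 + $80.19 + $76.52 + $304.75 = $2521.62
Net pay = $5455.41 − $2521.62 = $2933.79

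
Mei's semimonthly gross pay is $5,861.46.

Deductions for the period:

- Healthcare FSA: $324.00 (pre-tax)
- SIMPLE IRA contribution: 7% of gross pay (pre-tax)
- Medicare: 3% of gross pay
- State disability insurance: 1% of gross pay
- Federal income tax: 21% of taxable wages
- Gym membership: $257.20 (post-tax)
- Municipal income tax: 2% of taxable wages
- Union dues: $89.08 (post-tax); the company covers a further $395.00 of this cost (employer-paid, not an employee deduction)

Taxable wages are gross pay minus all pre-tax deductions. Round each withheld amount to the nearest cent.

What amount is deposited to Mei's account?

$3,367.19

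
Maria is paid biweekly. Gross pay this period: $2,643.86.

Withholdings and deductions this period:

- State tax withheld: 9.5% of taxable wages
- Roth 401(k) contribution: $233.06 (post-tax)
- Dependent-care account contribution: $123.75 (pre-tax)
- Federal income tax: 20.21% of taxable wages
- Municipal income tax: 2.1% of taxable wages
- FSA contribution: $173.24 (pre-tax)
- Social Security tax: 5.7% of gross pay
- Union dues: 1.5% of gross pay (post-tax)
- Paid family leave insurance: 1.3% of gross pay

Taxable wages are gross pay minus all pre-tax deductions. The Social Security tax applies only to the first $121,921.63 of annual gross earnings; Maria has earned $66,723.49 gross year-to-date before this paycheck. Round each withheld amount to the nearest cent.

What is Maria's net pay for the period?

$1,142.55

FSA contribution: $173.24
Dependent-care account contribution: $123.75
Pre-tax total = $173.24 + $123.75 = $296.99
Taxable wages = $2,643.86 − $296.99 = $2,346.87
State tax withheld: $2,346.87 × 0.095 = $222.95
Municipal income tax: $2,346.87 × 0.021 = $49.28
Federal income tax: $2,346.87 × 0.2021 = $474.30
Paid family leave insurance: $2,643.86 × 0.013 = $34.37
Social Security tax: cap not yet reached, full $2,643.86 is subject → $2,643.86 × 0.057 = $150.70
Roth 401(k) contribution: $233.06
Union dues: $2,643.86 × 0.015 = $39.66
Total deductions = $173.24 + $123.75 + $222.95 + $49.28 + $474.30 + $34.37 + $150.70 + $233.06 + $39.66 = $1,501.31
Net pay = $2,643.86 − $1,501.31 = $1,142.55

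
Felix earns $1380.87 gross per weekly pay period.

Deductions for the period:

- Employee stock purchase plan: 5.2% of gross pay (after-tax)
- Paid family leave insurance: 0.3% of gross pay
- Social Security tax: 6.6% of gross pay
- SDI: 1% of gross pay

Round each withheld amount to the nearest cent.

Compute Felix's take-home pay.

$1199.97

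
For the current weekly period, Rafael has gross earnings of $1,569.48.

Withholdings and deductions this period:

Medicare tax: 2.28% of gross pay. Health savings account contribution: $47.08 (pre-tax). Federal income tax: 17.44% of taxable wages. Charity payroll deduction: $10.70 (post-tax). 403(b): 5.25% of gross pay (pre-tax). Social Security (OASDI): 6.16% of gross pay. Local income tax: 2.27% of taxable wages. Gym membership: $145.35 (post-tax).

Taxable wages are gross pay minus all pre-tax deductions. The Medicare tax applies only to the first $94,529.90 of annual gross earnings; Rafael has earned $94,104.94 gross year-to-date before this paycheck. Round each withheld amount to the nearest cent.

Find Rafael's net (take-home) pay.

Health savings account contribution: $47.08
403(b): $1,569.48 × 0.0525 = $82.40
Pre-tax total = $47.08 + $82.40 = $129.48
Taxable wages = $1,569.48 − $129.48 = $1,440.00
Local income tax: $1,440.00 × 0.0227 = $32.69
Federal income tax: $1,440.00 × 0.1744 = $251.14
Social Security (OASDI): $1,569.48 × 0.0616 = $96.68
Medicare tax: only $94,529.90 − $94,104.94 = $424.96 of this check is subject → $424.96 × 0.0228 = $9.69
Charity payroll deduction: $10.70
Gym membership: $145.35
Total deductions = $47.08 + $82.40 + $32.69 + $251.14 + $96.68 + $9.69 + $10.70 + $145.35 = $675.73
Net pay = $1,569.48 − $675.73 = $893.75

$893.75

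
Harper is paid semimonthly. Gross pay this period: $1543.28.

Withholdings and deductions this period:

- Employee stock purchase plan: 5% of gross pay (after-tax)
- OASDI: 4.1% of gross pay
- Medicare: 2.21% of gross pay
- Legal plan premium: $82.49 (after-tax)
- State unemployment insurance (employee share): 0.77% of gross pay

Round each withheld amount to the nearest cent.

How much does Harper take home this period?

State unemployment insurance (employee share): $1543.28 × 0.0077 = $11.88
Medicare: $1543.28 × 0.0221 = $34.11
OASDI: $1543.28 × 0.041 = $63.27
Employee stock purchase plan: $1543.28 × 0.05 = $77.16
Legal plan premium: $82.49
Total deductions = $11.88 + $34.11 + $63.27 + $77.16 + $82.49 = $268.91
Net pay = $1543.28 − $268.91 = $1274.37

$1274.37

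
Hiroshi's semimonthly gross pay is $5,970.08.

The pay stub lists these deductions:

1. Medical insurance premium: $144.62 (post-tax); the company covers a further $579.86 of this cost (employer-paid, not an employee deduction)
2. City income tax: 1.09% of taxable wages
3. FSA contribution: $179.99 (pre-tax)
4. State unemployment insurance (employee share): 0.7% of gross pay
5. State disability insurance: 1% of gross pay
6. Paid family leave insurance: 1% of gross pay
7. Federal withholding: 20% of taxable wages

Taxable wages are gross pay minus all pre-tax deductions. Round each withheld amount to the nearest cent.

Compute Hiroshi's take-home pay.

FSA contribution: $179.99
Taxable wages = $5,970.08 − $179.99 = $5,790.09
Federal withholding: $5,790.09 × 0.2 = $1,158.02
City income tax: $5,790.09 × 0.0109 = $63.11
State disability insurance: $5,970.08 × 0.01 = $59.70
State unemployment insurance (employee share): $5,970.08 × 0.007 = $41.79
Paid family leave insurance: $5,970.08 × 0.01 = $59.70
Medical insurance premium: $144.62
(Employer's $579.86 toward medical insurance premium is not withheld from the employee.)
Total deductions = $179.99 + $1,158.02 + $63.11 + $59.70 + $41.79 + $59.70 + $144.62 = $1,706.93
Net pay = $5,970.08 − $1,706.93 = $4,263.15

$4,263.15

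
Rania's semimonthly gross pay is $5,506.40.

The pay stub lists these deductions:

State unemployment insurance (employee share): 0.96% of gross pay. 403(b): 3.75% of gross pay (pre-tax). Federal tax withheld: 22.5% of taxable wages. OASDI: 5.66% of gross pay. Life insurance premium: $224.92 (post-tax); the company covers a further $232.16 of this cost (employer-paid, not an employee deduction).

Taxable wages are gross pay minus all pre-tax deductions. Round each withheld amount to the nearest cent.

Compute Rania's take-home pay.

$3,517.99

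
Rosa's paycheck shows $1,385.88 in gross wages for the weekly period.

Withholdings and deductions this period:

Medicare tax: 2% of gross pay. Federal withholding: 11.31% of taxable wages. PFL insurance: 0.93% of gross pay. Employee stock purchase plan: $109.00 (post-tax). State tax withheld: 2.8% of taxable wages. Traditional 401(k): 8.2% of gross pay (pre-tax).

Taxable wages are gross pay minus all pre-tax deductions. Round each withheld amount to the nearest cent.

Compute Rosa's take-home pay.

Traditional 401(k): $1,385.88 × 0.082 = $113.64
Taxable wages = $1,385.88 − $113.64 = $1,272.24
State tax withheld: $1,272.24 × 0.028 = $35.62
Federal withholding: $1,272.24 × 0.1131 = $143.89
PFL insurance: $1,385.88 × 0.0093 = $12.89
Medicare tax: $1,385.88 × 0.02 = $27.72
Employee stock purchase plan: $109.00
Total deductions = $113.64 + $35.62 + $143.89 + $12.89 + $27.72 + $109.00 = $442.76
Net pay = $1,385.88 − $442.76 = $943.12

$943.12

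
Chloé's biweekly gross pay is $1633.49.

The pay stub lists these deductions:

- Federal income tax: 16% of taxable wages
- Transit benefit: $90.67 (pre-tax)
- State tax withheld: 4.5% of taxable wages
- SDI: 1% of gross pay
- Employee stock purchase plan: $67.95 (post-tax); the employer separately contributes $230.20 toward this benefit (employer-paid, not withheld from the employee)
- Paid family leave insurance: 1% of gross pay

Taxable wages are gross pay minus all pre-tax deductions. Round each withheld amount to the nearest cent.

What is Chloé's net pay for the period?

Transit benefit: $90.67
Taxable wages = $1633.49 − $90.67 = $1542.82
Federal income tax: $1542.82 × 0.16 = $246.85
State tax withheld: $1542.82 × 0.045 = $69.43
Paid family leave insurance: $1633.49 × 0.01 = $16.33
SDI: $1633.49 × 0.01 = $16.33
Employee stock purchase plan: $67.95
(Employer's $230.20 toward employee stock purchase plan is not withheld from the employee.)
Total deductions = $90.67 + $246.85 + $69.43 + $16.33 + $16.33 + $67.95 = $507.56
Net pay = $1633.49 − $507.56 = $1125.93

$1125.93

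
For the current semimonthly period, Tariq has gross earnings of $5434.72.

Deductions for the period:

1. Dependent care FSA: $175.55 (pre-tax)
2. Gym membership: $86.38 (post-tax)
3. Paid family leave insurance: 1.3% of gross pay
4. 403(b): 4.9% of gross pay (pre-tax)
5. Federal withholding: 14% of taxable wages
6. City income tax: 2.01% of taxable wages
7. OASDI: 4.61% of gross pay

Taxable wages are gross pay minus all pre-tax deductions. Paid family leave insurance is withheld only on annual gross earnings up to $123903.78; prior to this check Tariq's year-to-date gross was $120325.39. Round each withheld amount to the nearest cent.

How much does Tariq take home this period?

$3810.07

403(b): $5434.72 × 0.049 = $266.30
Dependent care FSA: $175.55
Pre-tax total = $266.30 + $175.55 = $441.85
Taxable wages = $5434.72 − $441.85 = $4992.87
Federal withholding: $4992.87 × 0.14 = $699.00
City income tax: $4992.87 × 0.0201 = $100.36
OASDI: $5434.72 × 0.0461 = $250.54
Paid family leave insurance: only $123903.78 − $120325.39 = $3578.39 of this check is subject → $3578.39 × 0.013 = $46.52
Gym membership: $86.38
Total deductions = $266.30 + $175.55 + $699.00 + $100.36 + $250.54 + $46.52 + $86.38 = $1624.65
Net pay = $5434.72 − $1624.65 = $3810.07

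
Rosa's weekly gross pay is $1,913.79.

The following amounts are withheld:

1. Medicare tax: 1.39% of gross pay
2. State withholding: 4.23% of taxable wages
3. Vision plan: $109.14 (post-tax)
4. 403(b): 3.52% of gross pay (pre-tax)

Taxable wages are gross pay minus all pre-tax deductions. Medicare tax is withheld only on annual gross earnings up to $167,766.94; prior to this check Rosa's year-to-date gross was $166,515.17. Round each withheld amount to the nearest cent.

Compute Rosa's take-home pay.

$1,641.78

403(b): $1,913.79 × 0.0352 = $67.37
Taxable wages = $1,913.79 − $67.37 = $1,846.42
State withholding: $1,846.42 × 0.0423 = $78.10
Medicare tax: only $167,766.94 − $166,515.17 = $1,251.77 of this check is subject → $1,251.77 × 0.0139 = $17.40
Vision plan: $109.14
Total deductions = $67.37 + $78.10 + $17.40 + $109.14 = $272.01
Net pay = $1,913.79 − $272.01 = $1,641.78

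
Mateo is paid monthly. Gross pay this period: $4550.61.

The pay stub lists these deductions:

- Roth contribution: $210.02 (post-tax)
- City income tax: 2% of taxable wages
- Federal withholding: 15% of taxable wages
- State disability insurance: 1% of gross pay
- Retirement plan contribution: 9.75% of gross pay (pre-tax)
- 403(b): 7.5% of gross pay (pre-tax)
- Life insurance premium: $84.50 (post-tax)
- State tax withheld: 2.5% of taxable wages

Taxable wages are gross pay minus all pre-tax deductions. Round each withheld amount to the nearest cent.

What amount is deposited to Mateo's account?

Retirement plan contribution: $4550.61 × 0.0975 = $443.68
403(b): $4550.61 × 0.075 = $341.30
Pre-tax total = $443.68 + $341.30 = $784.98
Taxable wages = $4550.61 − $784.98 = $3765.63
Federal withholding: $3765.63 × 0.15 = $564.84
State tax withheld: $3765.63 × 0.025 = $94.14
City income tax: $3765.63 × 0.02 = $75.31
State disability insurance: $4550.61 × 0.01 = $45.51
Life insurance premium: $84.50
Roth contribution: $210.02
Total deductions = $443.68 + $341.30 + $564.84 + $94.14 + $75.31 + $45.51 + $84.50 + $210.02 = $1859.30
Net pay = $4550.61 − $1859.30 = $2691.31

$2691.31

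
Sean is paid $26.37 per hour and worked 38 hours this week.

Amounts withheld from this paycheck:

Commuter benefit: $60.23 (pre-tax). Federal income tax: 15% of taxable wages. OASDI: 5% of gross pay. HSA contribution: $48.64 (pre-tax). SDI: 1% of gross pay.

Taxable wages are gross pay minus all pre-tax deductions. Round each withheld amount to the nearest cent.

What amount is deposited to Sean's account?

$699.09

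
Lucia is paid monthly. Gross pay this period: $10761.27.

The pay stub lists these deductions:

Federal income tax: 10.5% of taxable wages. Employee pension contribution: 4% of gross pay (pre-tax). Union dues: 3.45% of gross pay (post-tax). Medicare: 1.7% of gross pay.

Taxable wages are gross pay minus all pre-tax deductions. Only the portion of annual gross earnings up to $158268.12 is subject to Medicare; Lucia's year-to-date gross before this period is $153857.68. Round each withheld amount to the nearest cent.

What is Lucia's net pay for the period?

Employee pension contribution: $10761.27 × 0.04 = $430.45
Taxable wages = $10761.27 − $430.45 = $10330.82
Federal income tax: $10330.82 × 0.105 = $1084.74
Medicare: only $158268.12 − $153857.68 = $4410.44 of this check is subject → $4410.44 × 0.017 = $74.98
Union dues: $10761.27 × 0.0345 = $371.26
Total deductions = $430.45 + $1084.74 + $74.98 + $371.26 = $1961.43
Net pay = $10761.27 − $1961.43 = $8799.84

$8799.84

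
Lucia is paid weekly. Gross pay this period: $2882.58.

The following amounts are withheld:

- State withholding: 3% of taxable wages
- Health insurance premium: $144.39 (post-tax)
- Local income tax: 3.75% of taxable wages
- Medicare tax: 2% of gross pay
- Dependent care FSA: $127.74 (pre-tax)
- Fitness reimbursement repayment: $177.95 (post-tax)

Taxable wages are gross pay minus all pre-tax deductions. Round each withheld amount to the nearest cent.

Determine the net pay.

$2188.89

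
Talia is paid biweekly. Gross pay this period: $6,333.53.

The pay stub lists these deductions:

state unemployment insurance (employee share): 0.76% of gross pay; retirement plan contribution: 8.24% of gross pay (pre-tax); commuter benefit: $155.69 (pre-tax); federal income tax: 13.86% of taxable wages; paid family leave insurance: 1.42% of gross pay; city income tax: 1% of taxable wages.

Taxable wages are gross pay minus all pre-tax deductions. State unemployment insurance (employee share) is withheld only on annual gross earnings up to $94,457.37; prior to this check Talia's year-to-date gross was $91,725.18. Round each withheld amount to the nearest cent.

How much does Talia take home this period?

Commuter benefit: $155.69
Retirement plan contribution: $6,333.53 × 0.0824 = $521.88
Pre-tax total = $155.69 + $521.88 = $677.57
Taxable wages = $6,333.53 − $677.57 = $5,655.96
Federal income tax: $5,655.96 × 0.1386 = $783.92
City income tax: $5,655.96 × 0.01 = $56.56
Paid family leave insurance: $6,333.53 × 0.0142 = $89.94
State unemployment insurance (employee share): only $94,457.37 − $91,725.18 = $2,732.19 of this check is subject → $2,732.19 × 0.0076 = $20.76
Total deductions = $155.69 + $521.88 + $783.92 + $56.56 + $89.94 + $20.76 = $1,628.75
Net pay = $6,333.53 − $1,628.75 = $4,704.78

$4,704.78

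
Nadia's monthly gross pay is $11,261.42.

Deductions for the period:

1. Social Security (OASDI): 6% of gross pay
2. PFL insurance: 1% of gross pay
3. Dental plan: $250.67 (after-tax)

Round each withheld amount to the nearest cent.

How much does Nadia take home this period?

$10,222.45

Social Security (OASDI): $11,261.42 × 0.06 = $675.69
PFL insurance: $11,261.42 × 0.01 = $112.61
Dental plan: $250.67
Total deductions = $675.69 + $112.61 + $250.67 = $1,038.97
Net pay = $11,261.42 − $1,038.97 = $10,222.45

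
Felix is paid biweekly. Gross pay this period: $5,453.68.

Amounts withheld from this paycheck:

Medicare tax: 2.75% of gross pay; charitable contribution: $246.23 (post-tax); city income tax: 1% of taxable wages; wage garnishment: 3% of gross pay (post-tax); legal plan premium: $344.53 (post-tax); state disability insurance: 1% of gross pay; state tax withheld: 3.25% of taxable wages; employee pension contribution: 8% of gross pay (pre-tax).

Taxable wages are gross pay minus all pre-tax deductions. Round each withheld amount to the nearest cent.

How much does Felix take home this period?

Employee pension contribution: $5,453.68 × 0.08 = $436.29
Taxable wages = $5,453.68 − $436.29 = $5,017.39
State tax withheld: $5,017.39 × 0.0325 = $163.07
City income tax: $5,017.39 × 0.01 = $50.17
Medicare tax: $5,453.68 × 0.0275 = $149.98
State disability insurance: $5,453.68 × 0.01 = $54.54
Wage garnishment: $5,453.68 × 0.03 = $163.61
Legal plan premium: $344.53
Charitable contribution: $246.23
Total deductions = $436.29 + $163.07 + $50.17 + $149.98 + $54.54 + $163.61 + $344.53 + $246.23 = $1,608.42
Net pay = $5,453.68 − $1,608.42 = $3,845.26

$3,845.26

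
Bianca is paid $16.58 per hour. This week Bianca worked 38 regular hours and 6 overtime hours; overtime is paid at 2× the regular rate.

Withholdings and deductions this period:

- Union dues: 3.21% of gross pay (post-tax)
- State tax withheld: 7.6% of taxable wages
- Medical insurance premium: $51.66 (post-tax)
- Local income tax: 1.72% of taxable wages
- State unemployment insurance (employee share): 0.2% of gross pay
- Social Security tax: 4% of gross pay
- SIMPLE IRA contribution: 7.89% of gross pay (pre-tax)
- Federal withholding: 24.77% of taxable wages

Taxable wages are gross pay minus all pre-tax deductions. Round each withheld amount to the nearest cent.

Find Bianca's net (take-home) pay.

$390.20

Regular pay: 38 × $16.58 = $630.04
Overtime pay: 6 × $16.58 × 2 = $198.96
Gross pay = $630.04 + $198.96 = $829.00
SIMPLE IRA contribution: $829.00 × 0.0789 = $65.41
Taxable wages = $829.00 − $65.41 = $763.59
Federal withholding: $763.59 × 0.2477 = $189.14
State tax withheld: $763.59 × 0.076 = $58.03
Local income tax: $763.59 × 0.0172 = $13.13
Social Security tax: $829.00 × 0.04 = $33.16
State unemployment insurance (employee share): $829.00 × 0.002 = $1.66
Union dues: $829.00 × 0.0321 = $26.61
Medical insurance premium: $51.66
Total deductions = $65.41 + $189.14 + $58.03 + $13.13 + $33.16 + $1.66 + $26.61 + $51.66 = $438.80
Net pay = $829.00 − $438.80 = $390.20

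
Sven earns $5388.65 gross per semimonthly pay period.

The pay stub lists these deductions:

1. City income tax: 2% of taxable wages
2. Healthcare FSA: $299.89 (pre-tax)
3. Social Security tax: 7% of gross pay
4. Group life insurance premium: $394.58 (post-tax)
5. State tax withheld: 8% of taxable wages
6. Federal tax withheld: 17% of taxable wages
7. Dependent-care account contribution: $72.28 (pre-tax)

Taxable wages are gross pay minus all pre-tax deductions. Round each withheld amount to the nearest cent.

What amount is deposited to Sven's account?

$2890.24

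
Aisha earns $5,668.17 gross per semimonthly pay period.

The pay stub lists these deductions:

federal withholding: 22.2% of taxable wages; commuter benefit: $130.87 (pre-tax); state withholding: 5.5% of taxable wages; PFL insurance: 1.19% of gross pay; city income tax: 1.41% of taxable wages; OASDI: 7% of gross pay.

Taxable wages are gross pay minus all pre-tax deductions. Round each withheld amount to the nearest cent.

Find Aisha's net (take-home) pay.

$3,461.17

Commuter benefit: $130.87
Taxable wages = $5,668.17 − $130.87 = $5,537.30
City income tax: $5,537.30 × 0.0141 = $78.08
State withholding: $5,537.30 × 0.055 = $304.55
Federal withholding: $5,537.30 × 0.222 = $1,229.28
PFL insurance: $5,668.17 × 0.0119 = $67.45
OASDI: $5,668.17 × 0.07 = $396.77
Total deductions = $130.87 + $78.08 + $304.55 + $1,229.28 + $67.45 + $396.77 = $2,207.00
Net pay = $5,668.17 − $2,207.00 = $3,461.17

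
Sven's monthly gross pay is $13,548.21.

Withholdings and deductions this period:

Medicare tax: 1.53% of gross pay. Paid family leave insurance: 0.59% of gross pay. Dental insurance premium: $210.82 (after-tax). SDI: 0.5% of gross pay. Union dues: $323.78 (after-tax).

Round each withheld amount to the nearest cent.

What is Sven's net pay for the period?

$12,658.65

SDI: $13,548.21 × 0.005 = $67.74
Medicare tax: $13,548.21 × 0.0153 = $207.29
Paid family leave insurance: $13,548.21 × 0.0059 = $79.93
Dental insurance premium: $210.82
Union dues: $323.78
Total deductions = $67.74 + $207.29 + $79.93 + $210.82 + $323.78 = $889.56
Net pay = $13,548.21 − $889.56 = $12,658.65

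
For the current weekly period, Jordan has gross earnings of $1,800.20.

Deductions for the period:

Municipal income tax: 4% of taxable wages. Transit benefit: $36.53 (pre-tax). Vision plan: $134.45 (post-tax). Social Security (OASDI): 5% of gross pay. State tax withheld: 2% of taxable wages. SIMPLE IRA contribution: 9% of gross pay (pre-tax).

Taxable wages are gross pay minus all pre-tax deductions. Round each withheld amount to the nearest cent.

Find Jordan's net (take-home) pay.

$1,281.09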